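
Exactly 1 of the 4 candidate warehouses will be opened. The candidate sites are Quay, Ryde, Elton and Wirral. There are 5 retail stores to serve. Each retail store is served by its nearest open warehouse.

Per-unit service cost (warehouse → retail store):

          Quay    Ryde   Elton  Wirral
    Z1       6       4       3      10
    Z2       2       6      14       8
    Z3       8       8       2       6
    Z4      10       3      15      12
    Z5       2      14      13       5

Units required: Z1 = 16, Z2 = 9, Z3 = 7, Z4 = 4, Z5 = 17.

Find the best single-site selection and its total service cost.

Choose Quay only; total service cost 244.

With exactly 1 open, each retail store uses its cheapest among the chosen.
{Quay}: Z1→Quay 6·16=96, Z2→Quay 2·9=18, Z3→Quay 8·7=56, Z4→Quay 10·4=40, Z5→Quay 2·17=34. Service cost 244.
{Wirral}: service cost 407
{Ryde}: service cost 424
Among all 4 size-1 choices, {Quay} is lowest.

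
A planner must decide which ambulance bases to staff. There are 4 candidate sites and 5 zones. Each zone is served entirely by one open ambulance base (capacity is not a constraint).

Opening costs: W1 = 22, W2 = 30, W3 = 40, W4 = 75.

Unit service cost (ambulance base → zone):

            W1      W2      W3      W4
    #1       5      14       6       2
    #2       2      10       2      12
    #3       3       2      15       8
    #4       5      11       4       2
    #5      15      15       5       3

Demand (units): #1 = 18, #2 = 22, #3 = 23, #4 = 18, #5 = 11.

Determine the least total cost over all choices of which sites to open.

Minimum total cost: 315

For any fixed open set, each zone goes to its cheapest open site; total = fixed + service.
{W1, W4}: #1→W4 2·18=36, #2→W1 2·22=44, #3→W1 3·23=69, #4→W4 2·18=36, #5→W4 3·11=33. Service 218; fixed 97; total 315.
{W1, W2, W4}: service 195 + fixed 127 = 322
{W2, W3, W4}: #1→W4 2·18=36, #2→W3 2·22=44, #3→W2 2·23=46, #4→W4 2·18=36, #5→W4 3·11=33. Service 195; fixed 145; total 340.
{W1, W2, W3, W4}: service 195 + fixed 167 = 362
(All 15 nonempty subsets were checked; W1 and W4 is lowest.)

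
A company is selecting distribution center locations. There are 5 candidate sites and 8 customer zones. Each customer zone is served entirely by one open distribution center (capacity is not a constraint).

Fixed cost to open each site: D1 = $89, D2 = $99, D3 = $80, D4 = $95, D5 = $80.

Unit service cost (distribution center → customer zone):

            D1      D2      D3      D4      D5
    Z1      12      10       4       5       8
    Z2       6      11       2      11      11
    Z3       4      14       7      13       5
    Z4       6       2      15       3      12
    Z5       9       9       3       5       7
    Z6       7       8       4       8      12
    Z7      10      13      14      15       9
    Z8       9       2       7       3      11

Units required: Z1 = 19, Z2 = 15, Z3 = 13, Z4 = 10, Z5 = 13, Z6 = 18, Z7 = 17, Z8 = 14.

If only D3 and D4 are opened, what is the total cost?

Total cost: 793

Each customer zone is assigned to its cheapest site among the open ones.
{D3, D4}: Z1→D3 4·19=76, Z2→D3 2·15=30, Z3→D3 7·13=91, Z4→D4 3·10=30, Z5→D3 3·13=39, Z6→D3 4·18=72, Z7→D3 14·17=238, Z8→D4 3·14=42. Service 618; fixed 175; total 793.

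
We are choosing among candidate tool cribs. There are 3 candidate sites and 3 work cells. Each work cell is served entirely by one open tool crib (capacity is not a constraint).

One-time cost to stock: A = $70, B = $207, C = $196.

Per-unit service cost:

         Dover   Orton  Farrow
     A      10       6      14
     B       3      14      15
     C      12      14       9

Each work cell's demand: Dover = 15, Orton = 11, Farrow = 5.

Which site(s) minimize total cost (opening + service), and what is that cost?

Open A only; minimum total cost 356.

For any fixed open set, each work cell goes to its cheapest open site; total = fixed + service.
{A}: Dover→A 10·15=150, Orton→A 6·11=66, Farrow→A 14·5=70. Service 286; fixed 70; total 356.
{A, B}: service 181 + fixed 277 = 458
{B}: Dover→B 3·15=45, Orton→B 14·11=154, Farrow→B 15·5=75. Service 274; fixed 207; total 481.
{A, B, C}: service 156 + fixed 473 = 629
(All 7 nonempty subsets were checked; A only is lowest.)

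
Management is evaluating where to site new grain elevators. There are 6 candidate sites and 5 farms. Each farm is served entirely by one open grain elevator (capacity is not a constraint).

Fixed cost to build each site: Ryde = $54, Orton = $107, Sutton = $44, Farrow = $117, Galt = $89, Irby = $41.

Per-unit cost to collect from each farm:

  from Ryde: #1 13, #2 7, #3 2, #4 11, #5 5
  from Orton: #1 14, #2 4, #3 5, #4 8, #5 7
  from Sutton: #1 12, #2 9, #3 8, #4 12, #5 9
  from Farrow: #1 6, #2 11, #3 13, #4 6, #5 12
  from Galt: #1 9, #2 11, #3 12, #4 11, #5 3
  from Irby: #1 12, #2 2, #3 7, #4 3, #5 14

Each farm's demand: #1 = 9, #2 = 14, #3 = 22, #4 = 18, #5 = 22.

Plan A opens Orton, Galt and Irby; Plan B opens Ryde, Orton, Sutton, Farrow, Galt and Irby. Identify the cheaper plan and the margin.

Plan A: {Orton, Galt, Irby}: #1→Galt 9·9=81, #2→Irby 2·14=28, #3→Orton 5·22=110, #4→Irby 3·18=54, #5→Galt 3·22=66. Service 339; fixed 237; total 576.
Plan B: {Ryde, Orton, Sutton, Farrow, Galt, Irby}: #1→Farrow 6·9=54, #2→Irby 2·14=28, #3→Ryde 2·22=44, #4→Irby 3·18=54, #5→Galt 3·22=66. Service 246; fixed 452; total 698.
Difference: |576 − 698| = 122.

Plan A is cheaper by 122.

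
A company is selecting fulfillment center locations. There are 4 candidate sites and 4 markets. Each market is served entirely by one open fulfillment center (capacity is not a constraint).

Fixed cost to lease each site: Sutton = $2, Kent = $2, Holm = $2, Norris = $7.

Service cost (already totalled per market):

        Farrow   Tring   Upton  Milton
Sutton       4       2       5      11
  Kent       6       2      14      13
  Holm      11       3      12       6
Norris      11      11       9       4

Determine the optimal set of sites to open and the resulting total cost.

Open Sutton and Holm; minimum total cost 21.

For any fixed open set, each market goes to its cheapest open site; total = fixed + service.
{Sutton, Holm}: Farrow→Sutton 4, Tring→Sutton 2, Upton→Sutton 5, Milton→Holm 6. Service 17; fixed 4; total 21.
{Sutton, Kent, Holm}: service 17 + fixed 6 = 23
{Sutton}: Farrow→Sutton 4, Tring→Sutton 2, Upton→Sutton 5, Milton→Sutton 11. Service 22; fixed 2; total 24.
{Sutton, Kent, Holm, Norris}: service 15 + fixed 13 = 28
No other subset beats 21.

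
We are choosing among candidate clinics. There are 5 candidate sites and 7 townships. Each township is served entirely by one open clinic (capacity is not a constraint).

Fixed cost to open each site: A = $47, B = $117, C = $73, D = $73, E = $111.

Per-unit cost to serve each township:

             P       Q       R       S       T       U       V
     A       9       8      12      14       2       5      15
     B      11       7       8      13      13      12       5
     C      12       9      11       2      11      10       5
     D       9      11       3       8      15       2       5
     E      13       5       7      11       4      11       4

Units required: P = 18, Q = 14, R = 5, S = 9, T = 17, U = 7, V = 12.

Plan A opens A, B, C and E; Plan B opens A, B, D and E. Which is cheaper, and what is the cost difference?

Plan A: {A, B, C, E}: P→A 9·18=162, Q→E 5·14=70, R→E 7·5=35, S→C 2·9=18, T→A 2·17=34, U→A 5·7=35, V→E 4·12=48. Service 402; fixed 348; total 750.
Plan B: {A, B, D, E}: P→A 9·18=162, Q→E 5·14=70, R→D 3·5=15, S→D 8·9=72, T→A 2·17=34, U→D 2·7=14, V→E 4·12=48. Service 415; fixed 348; total 763.
Difference: |750 − 763| = 13.

Plan A is cheaper by 13.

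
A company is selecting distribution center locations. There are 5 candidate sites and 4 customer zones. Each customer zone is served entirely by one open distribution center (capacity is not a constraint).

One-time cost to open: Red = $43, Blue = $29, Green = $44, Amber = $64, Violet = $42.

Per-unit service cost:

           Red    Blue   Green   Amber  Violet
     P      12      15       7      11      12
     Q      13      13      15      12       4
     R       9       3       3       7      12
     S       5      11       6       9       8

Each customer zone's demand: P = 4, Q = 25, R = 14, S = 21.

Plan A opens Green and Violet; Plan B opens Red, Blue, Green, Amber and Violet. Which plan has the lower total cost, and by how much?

Plan A: {Green, Violet}: P→Green 7·4=28, Q→Violet 4·25=100, R→Green 3·14=42, S→Green 6·21=126. Service 296; fixed 86; total 382.
Plan B: {Red, Blue, Green, Amber, Violet}: P→Green 7·4=28, Q→Violet 4·25=100, R→Blue 3·14=42, S→Red 5·21=105. Service 275; fixed 222; total 497.
Difference: |382 − 497| = 115.

Plan A is cheaper by 115.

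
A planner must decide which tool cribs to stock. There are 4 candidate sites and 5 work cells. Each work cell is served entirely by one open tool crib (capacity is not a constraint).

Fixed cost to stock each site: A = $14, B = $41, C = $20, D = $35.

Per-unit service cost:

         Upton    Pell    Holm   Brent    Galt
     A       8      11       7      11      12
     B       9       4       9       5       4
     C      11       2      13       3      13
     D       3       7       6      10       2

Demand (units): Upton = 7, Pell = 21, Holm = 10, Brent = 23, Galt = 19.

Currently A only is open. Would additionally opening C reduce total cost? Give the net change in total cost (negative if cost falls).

Current service cost with {A}: 838.
Adding C: each work cell re-picks its cheapest; new service cost 465, saving 373.
Extra fixed cost: 20. Net change = 20 − 373 = -353.
(Totals: 852 → 499.)

Yes — net change −353 (cost falls by 353).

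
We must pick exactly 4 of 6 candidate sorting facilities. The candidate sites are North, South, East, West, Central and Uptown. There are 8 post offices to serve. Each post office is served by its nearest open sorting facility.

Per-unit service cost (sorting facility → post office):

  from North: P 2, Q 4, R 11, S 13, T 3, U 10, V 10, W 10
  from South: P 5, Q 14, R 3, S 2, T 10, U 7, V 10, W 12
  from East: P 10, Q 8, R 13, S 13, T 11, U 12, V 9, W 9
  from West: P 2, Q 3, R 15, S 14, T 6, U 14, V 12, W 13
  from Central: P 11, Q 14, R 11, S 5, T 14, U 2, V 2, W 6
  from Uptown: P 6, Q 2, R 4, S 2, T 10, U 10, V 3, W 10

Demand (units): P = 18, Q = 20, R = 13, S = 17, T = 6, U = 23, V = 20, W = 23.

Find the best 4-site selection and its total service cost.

Choose North, South, Central and Uptown; total service cost 391.

With exactly 4 open, each post office uses its cheapest among the chosen.
{North, South, Central, Uptown}: P→North 2·18=36, Q→Uptown 2·20=40, R→South 3·13=39, S→South 2·17=34, T→North 3·6=18, U→Central 2·23=46, V→Central 2·20=40, W→Central 6·23=138. Service cost 391.
{North, East, Central, Uptown}: service cost 404
{North, West, Central, Uptown}: service cost 404
Among all 15 size-4 choices, {North, South, Central, Uptown} is lowest.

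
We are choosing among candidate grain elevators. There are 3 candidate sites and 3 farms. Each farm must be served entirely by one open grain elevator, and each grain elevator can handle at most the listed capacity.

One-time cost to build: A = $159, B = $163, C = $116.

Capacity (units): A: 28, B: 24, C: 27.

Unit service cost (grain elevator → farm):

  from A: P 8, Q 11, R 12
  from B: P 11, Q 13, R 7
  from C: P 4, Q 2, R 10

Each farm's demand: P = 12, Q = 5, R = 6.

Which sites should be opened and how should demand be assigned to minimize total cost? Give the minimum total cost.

Minimum total cost: 234

Open {C}: P→C 4·12=48, Q→C 2·5=10, R→C 10·6=60.
Loads: C carries 23/27. Service 118; fixed 116; total 234.
Next best feasible plan costs 379.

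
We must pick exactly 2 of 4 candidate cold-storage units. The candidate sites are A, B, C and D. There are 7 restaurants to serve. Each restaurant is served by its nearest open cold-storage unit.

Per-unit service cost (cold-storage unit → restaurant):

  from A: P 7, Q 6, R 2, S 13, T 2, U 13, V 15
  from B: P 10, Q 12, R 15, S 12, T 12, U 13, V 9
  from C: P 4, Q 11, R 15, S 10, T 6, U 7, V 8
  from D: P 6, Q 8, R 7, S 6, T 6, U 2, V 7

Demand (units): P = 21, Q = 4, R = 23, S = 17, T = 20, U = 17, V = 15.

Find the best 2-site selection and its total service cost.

With exactly 2 open, each restaurant uses its cheapest among the chosen.
{A, D}: P→D 6·21=126, Q→A 6·4=24, R→A 2·23=46, S→D 6·17=102, T→A 2·20=40, U→D 2·17=34, V→D 7·15=105. Service cost 477.
{A, C}: service cost 603
{C, D}: service cost 638
Among all 6 size-2 choices, {A, D} is lowest.

Choose A and D; total service cost 477.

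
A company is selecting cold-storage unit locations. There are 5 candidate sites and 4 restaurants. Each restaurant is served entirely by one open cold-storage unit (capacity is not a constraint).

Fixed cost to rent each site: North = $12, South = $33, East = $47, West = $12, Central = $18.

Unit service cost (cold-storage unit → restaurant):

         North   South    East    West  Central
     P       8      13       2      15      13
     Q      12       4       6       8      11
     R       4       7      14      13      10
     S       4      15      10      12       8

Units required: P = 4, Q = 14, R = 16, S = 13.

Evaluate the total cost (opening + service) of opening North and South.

Each restaurant is assigned to its cheapest site among the open ones.
{North, South}: P→North 8·4=32, Q→South 4·14=56, R→North 4·16=64, S→North 4·13=52. Service 204; fixed 45; total 249.

Total cost: 249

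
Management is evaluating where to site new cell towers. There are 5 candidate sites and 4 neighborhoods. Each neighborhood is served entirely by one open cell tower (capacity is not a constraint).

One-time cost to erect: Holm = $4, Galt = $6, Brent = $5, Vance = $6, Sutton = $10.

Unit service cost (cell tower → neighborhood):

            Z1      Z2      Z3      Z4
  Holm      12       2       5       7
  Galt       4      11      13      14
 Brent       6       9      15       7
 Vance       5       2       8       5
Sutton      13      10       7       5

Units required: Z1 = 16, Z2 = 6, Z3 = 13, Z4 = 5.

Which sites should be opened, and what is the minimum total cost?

For any fixed open set, each neighborhood goes to its cheapest open site; total = fixed + service.
{Holm, Galt, Vance}: Z1→Galt 4·16=64, Z2→Holm 2·6=12, Z3→Holm 5·13=65, Z4→Vance 5·5=25. Service 166; fixed 16; total 182.
{Holm, Galt}: service 176 + fixed 10 = 186
{Holm, Galt, Sutton}: Z1→Galt 4·16=64, Z2→Holm 2·6=12, Z3→Holm 5·13=65, Z4→Sutton 5·5=25. Service 166; fixed 20; total 186.
{Holm, Galt, Brent, Vance, Sutton}: service 166 + fixed 31 = 197
No other subset beats 182.

Open Holm, Galt and Vance; minimum total cost 182.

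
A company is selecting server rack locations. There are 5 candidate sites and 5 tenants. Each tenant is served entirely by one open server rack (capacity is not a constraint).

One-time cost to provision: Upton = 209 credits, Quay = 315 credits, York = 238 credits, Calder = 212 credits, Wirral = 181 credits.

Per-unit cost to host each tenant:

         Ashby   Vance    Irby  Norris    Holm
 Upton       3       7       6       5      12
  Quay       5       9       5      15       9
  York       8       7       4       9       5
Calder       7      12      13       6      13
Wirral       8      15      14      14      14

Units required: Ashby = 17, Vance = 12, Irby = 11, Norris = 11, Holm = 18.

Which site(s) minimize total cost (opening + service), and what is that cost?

For any fixed open set, each tenant goes to its cheapest open site; total = fixed + service.
{Upton}: Ashby→Upton 3·17=51, Vance→Upton 7·12=84, Irby→Upton 6·11=66, Norris→Upton 5·11=55, Holm→Upton 12·18=216. Service 472; fixed 209; total 681.
{York}: service 453 + fixed 238 = 691
{Upton, York}: Ashby→Upton 3·17=51, Vance→Upton 7·12=84, Irby→York 4·11=44, Norris→Upton 5·11=55, Holm→York 5·18=90. Service 324; fixed 447; total 771.
{Upton, Quay, York, Calder, Wirral}: service 324 + fixed 1155 = 1479
No other subset beats 681.

Open Upton only; minimum total cost 681.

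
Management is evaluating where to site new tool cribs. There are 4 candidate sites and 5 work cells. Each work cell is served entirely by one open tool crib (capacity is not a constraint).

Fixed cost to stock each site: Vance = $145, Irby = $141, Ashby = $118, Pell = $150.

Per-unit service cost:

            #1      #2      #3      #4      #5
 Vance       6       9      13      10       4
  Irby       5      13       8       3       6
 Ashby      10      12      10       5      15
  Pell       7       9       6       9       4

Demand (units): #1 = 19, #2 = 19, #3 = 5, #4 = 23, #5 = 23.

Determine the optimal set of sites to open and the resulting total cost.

For any fixed open set, each work cell goes to its cheapest open site; total = fixed + service.
{Irby}: #1→Irby 5·19=95, #2→Irby 13·19=247, #3→Irby 8·5=40, #4→Irby 3·23=69, #5→Irby 6·23=138. Service 589; fixed 141; total 730.
{Irby, Pell}: service 457 + fixed 291 = 748
{Vance, Irby}: service 467 + fixed 286 = 753
{Vance, Irby, Ashby, Pell}: service 457 + fixed 554 = 1011
(All 15 nonempty subsets were checked; Irby only is lowest.)

Open Irby only; minimum total cost 730.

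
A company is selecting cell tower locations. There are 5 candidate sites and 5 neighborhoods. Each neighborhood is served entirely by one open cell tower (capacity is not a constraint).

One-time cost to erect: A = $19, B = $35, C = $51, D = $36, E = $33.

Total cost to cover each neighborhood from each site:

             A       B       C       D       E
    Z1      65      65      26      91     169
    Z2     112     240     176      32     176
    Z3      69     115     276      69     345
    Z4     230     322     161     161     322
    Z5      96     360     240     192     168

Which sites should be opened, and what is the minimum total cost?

For any fixed open set, each neighborhood goes to its cheapest open site; total = fixed + service.
{A, D}: Z1→A 65, Z2→D 32, Z3→A 69, Z4→D 161, Z5→A 96. Service 423; fixed 55; total 478.
{A, C, D}: service 384 + fixed 106 = 490
{A, D, E}: service 423 + fixed 88 = 511
{A, B, C, D, E}: Z1→C 26, Z2→D 32, Z3→A 69, Z4→C 161, Z5→A 96. Service 384; fixed 174; total 558.
No other subset beats 478.

Open A and D; minimum total cost 478.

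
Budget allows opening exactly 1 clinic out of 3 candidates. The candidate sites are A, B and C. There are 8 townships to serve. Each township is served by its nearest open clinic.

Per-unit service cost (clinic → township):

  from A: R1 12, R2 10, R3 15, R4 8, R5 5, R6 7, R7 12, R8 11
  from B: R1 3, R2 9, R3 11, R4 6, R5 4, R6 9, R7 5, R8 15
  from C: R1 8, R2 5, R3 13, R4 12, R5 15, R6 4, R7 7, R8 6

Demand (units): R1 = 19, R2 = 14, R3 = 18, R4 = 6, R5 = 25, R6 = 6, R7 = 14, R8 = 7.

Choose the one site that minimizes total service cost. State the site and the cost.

With exactly 1 open, each township uses its cheapest among the chosen.
{B}: R1→B 3·19=57, R2→B 9·14=126, R3→B 11·18=198, R4→B 6·6=36, R5→B 4·25=100, R6→B 9·6=54, R7→B 5·14=70, R8→B 15·7=105. Service cost 746.
{C}: service cost 1067
{A}: service cost 1098
Among all 3 size-1 choices, {B} is lowest.

Choose B only; total service cost 746.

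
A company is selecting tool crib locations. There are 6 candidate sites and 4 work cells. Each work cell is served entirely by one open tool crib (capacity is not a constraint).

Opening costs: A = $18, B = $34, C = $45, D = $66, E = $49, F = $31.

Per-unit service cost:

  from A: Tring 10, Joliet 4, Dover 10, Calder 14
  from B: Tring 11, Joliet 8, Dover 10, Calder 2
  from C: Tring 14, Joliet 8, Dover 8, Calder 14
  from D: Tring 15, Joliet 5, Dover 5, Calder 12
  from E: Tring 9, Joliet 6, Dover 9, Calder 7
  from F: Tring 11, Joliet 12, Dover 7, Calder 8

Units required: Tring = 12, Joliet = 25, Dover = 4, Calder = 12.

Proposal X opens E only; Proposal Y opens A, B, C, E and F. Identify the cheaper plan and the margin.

Proposal X: {E}: Tring→E 9·12=108, Joliet→E 6·25=150, Dover→E 9·4=36, Calder→E 7·12=84. Service 378; fixed 49; total 427.
Proposal Y: {A, B, C, E, F}: Tring→E 9·12=108, Joliet→A 4·25=100, Dover→F 7·4=28, Calder→B 2·12=24. Service 260; fixed 177; total 437.
Difference: |427 − 437| = 10.

Proposal X is cheaper by 10.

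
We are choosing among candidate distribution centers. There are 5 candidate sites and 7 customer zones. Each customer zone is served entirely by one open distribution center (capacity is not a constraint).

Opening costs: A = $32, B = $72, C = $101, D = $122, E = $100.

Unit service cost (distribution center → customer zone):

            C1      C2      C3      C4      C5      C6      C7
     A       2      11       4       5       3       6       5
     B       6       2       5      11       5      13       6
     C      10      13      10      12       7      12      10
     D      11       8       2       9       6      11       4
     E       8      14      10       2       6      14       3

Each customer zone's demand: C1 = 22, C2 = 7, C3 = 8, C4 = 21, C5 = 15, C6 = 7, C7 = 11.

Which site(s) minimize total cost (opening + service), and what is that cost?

Open A only; minimum total cost 432.

For any fixed open set, each customer zone goes to its cheapest open site; total = fixed + service.
{A}: C1→A 2·22=44, C2→A 11·7=77, C3→A 4·8=32, C4→A 5·21=105, C5→A 3·15=45, C6→A 6·7=42, C7→A 5·11=55. Service 400; fixed 32; total 432.
{A, B}: service 337 + fixed 104 = 441
{A, E}: C1→A 2·22=44, C2→A 11·7=77, C3→A 4·8=32, C4→E 2·21=42, C5→A 3·15=45, C6→A 6·7=42, C7→E 3·11=33. Service 315; fixed 132; total 447.
{A, B, C, D, E}: service 236 + fixed 427 = 663
No other subset beats 432.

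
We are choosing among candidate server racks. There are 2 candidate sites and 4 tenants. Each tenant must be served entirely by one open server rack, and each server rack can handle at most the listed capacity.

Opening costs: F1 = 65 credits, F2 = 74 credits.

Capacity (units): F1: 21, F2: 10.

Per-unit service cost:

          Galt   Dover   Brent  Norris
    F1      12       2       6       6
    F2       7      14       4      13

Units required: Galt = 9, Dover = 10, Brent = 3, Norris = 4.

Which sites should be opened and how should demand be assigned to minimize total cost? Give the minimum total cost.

Minimum total cost: 264

Open {F1, F2}: Galt→F2 7·9=63, Dover→F1 2·10=20, Brent→F1 6·3=18, Norris→F1 6·4=24.
Loads: F1 carries 17/21, F2 carries 9/10. Service 125; fixed 139; total 264.
Next best feasible plan costs 331.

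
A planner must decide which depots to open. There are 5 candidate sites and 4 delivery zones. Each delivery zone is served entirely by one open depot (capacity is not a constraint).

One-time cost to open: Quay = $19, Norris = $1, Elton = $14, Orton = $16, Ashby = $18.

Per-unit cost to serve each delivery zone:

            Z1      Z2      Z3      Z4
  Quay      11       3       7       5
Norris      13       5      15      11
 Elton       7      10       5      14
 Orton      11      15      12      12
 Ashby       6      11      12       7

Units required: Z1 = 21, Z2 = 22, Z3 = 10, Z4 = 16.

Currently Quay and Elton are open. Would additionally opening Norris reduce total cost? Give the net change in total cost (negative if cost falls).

No — net change +1 (cost rises by 1).

Current service cost with {Quay, Elton}: 343.
Adding Norris: each delivery zone re-picks its cheapest; new service cost 343, saving 0.
Extra fixed cost: 1. Net change = 1 − 0 = 1.
(Totals: 376 → 377.)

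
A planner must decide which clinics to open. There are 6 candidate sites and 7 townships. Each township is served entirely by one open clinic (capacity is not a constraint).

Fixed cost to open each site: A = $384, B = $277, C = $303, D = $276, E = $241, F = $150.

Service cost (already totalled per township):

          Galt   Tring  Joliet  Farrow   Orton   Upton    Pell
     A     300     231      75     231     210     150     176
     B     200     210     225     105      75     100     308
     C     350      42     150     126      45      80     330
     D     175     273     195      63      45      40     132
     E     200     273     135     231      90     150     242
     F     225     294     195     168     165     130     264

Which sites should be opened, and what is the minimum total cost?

Open D only; minimum total cost 1199.

For any fixed open set, each township goes to its cheapest open site; total = fixed + service.
{D}: Galt→D 175, Tring→D 273, Joliet→D 195, Farrow→D 63, Orton→D 45, Upton→D 40, Pell→D 132. Service 923; fixed 276; total 1199.
{C, D}: service 647 + fixed 579 = 1226
{D, F}: service 923 + fixed 426 = 1349
{A, B, C, D, E, F}: Galt→D 175, Tring→C 42, Joliet→A 75, Farrow→D 63, Orton→C 45, Upton→D 40, Pell→D 132. Service 572; fixed 1631; total 2203.
No other subset beats 1199.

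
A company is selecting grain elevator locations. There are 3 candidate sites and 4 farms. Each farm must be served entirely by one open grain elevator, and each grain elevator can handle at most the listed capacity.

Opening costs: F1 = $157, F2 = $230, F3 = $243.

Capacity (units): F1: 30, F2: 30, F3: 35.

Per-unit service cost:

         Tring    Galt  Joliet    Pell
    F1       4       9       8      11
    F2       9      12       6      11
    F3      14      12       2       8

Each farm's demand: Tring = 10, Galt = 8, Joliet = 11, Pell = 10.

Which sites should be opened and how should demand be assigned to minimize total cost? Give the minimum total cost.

Minimum total cost: 614

Open {F1, F3}: Tring→F1 4·10=40, Galt→F1 9·8=72, Joliet→F3 2·11=22, Pell→F3 8·10=80.
Loads: F1 carries 18/30, F3 carries 21/35. Service 214; fixed 400; total 614.
Next best feasible plan costs 638.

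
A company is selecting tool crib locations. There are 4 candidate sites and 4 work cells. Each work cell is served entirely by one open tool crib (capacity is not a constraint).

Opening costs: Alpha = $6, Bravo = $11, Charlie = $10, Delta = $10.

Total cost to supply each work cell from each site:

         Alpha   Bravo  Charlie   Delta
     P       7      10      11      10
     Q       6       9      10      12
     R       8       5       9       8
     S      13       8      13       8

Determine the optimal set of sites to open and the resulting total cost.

Open Alpha only; minimum total cost 40.

For any fixed open set, each work cell goes to its cheapest open site; total = fixed + service.
{Alpha}: P→Alpha 7, Q→Alpha 6, R→Alpha 8, S→Alpha 13. Service 34; fixed 6; total 40.
{Alpha, Bravo}: service 26 + fixed 17 = 43
{Bravo}: service 32 + fixed 11 = 43
{Alpha, Bravo, Charlie, Delta}: P→Alpha 7, Q→Alpha 6, R→Bravo 5, S→Bravo 8. Service 26; fixed 37; total 63.
(All 15 nonempty subsets were checked; Alpha only is lowest.)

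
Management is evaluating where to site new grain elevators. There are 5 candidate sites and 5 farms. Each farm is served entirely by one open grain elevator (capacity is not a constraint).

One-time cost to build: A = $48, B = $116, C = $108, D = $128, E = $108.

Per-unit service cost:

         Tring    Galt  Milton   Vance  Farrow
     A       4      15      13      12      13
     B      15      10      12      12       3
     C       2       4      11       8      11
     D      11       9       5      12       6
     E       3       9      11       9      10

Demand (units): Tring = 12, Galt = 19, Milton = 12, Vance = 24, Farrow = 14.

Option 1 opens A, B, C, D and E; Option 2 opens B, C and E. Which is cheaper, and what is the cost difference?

Option 2 is cheaper by 104.

Option 1: {A, B, C, D, E}: Tring→C 2·12=24, Galt→C 4·19=76, Milton→D 5·12=60, Vance→C 8·24=192, Farrow→B 3·14=42. Service 394; fixed 508; total 902.
Option 2: {B, C, E}: Tring→C 2·12=24, Galt→C 4·19=76, Milton→C 11·12=132, Vance→C 8·24=192, Farrow→B 3·14=42. Service 466; fixed 332; total 798.
Difference: |902 − 798| = 104.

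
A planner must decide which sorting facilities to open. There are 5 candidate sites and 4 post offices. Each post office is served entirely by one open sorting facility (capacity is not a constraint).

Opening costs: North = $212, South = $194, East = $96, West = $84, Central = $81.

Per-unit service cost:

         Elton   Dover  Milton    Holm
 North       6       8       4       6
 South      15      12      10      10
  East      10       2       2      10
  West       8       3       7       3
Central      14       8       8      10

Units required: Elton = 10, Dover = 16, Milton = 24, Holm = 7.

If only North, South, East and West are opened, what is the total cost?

Each post office is assigned to its cheapest site among the open ones.
{North, South, East, West}: Elton→North 6·10=60, Dover→East 2·16=32, Milton→East 2·24=48, Holm→West 3·7=21. Service 161; fixed 586; total 747.

Total cost: 747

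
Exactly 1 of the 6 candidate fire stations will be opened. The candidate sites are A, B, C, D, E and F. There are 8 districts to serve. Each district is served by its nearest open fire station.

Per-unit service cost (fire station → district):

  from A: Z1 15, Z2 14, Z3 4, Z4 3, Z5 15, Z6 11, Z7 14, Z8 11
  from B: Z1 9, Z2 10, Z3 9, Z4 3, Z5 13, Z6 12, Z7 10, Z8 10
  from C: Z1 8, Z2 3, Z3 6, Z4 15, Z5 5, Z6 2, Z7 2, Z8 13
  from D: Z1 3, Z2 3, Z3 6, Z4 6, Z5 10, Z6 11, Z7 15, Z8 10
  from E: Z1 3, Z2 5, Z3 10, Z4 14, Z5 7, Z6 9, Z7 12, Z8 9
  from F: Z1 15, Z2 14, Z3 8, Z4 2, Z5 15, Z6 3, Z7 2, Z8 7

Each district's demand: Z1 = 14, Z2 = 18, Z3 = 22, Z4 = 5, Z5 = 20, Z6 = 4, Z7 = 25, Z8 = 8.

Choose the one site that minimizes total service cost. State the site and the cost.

Choose C only; total service cost 635.

With exactly 1 open, each district uses its cheapest among the chosen.
{C}: Z1→C 8·14=112, Z2→C 3·18=54, Z3→C 6·22=132, Z4→C 15·5=75, Z5→C 5·20=100, Z6→C 2·4=8, Z7→C 2·25=50, Z8→C 13·8=104. Service cost 635.
{D}: service cost 957
{E}: service cost 970
Among all 6 size-1 choices, {C} is lowest.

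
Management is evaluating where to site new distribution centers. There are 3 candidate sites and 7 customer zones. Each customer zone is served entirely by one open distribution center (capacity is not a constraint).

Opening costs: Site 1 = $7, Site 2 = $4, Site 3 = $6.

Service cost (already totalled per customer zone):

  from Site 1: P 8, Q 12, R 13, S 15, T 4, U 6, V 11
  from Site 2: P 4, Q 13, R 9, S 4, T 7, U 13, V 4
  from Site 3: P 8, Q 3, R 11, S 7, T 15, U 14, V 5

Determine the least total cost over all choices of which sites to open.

Minimum total cost: 51

For any fixed open set, each customer zone goes to its cheapest open site; total = fixed + service.
{Site 1, Site 2, Site 3}: P→Site 2 4, Q→Site 3 3, R→Site 2 9, S→Site 2 4, T→Site 1 4, U→Site 1 6, V→Site 2 4. Service 34; fixed 17; total 51.
{Site 1, Site 2}: P→Site 2 4, Q→Site 1 12, R→Site 2 9, S→Site 2 4, T→Site 1 4, U→Site 1 6, V→Site 2 4. Service 43; fixed 11; total 54.
{Site 2, Site 3}: service 44 + fixed 10 = 54
{Site 2}: service 54 + fixed 4 = 58
No other subset beats 51.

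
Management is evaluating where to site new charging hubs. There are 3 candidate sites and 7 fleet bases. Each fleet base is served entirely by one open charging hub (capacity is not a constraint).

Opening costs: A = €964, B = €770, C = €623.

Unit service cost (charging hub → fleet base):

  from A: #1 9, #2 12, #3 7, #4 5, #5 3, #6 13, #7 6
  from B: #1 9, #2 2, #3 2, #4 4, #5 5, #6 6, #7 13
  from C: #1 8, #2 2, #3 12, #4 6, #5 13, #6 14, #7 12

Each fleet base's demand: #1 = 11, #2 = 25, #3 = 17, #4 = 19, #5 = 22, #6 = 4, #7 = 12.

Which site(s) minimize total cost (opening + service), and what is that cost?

Open B only; minimum total cost 1319.

For any fixed open set, each fleet base goes to its cheapest open site; total = fixed + service.
{B}: #1→B 9·11=99, #2→B 2·25=50, #3→B 2·17=34, #4→B 4·19=76, #5→B 5·22=110, #6→B 6·4=24, #7→B 13·12=156. Service 549; fixed 770; total 1319.
{C}: #1→C 8·11=88, #2→C 2·25=50, #3→C 12·17=204, #4→C 6·19=114, #5→C 13·22=286, #6→C 14·4=56, #7→C 12·12=144. Service 942; fixed 623; total 1565.
{A}: service 803 + fixed 964 = 1767
{A, B, C}: #1→C 8·11=88, #2→B 2·25=50, #3→B 2·17=34, #4→B 4·19=76, #5→A 3·22=66, #6→B 6·4=24, #7→A 6·12=72. Service 410; fixed 2357; total 2767.
(All 7 nonempty subsets were checked; B only is lowest.)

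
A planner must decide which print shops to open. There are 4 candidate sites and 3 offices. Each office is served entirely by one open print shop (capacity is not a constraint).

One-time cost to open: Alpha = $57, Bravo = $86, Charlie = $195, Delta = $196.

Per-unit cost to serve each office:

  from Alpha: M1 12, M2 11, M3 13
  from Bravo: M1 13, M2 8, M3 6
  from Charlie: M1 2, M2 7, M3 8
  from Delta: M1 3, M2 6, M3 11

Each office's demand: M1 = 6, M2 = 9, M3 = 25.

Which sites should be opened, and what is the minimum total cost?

Open Bravo only; minimum total cost 386.

For any fixed open set, each office goes to its cheapest open site; total = fixed + service.
{Bravo}: M1→Bravo 13·6=78, M2→Bravo 8·9=72, M3→Bravo 6·25=150. Service 300; fixed 86; total 386.
{Alpha, Bravo}: service 294 + fixed 143 = 437
{Charlie}: service 275 + fixed 195 = 470
{Alpha, Bravo, Charlie, Delta}: service 216 + fixed 534 = 750
No other subset beats 386.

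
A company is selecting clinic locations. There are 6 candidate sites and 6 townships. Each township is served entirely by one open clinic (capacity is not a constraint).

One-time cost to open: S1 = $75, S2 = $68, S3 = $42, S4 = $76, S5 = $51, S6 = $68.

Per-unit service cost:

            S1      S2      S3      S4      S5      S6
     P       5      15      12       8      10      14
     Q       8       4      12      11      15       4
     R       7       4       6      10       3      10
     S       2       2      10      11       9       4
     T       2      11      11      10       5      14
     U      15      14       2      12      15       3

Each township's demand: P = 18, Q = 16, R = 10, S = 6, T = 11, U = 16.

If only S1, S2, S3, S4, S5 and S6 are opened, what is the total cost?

Each township is assigned to its cheapest site among the open ones.
{S1, S2, S3, S4, S5, S6}: P→S1 5·18=90, Q→S2 4·16=64, R→S5 3·10=30, S→S1 2·6=12, T→S1 2·11=22, U→S3 2·16=32. Service 250; fixed 380; total 630.

Total cost: 630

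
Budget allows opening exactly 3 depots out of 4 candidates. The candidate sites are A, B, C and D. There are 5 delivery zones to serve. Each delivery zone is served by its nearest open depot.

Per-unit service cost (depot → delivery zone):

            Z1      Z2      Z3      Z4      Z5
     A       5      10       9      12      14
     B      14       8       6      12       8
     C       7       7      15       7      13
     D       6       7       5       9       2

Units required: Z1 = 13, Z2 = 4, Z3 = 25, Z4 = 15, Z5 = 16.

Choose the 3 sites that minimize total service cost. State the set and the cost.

With exactly 3 open, each delivery zone uses its cheapest among the chosen.
{A, C, D}: Z1→A 5·13=65, Z2→C 7·4=28, Z3→D 5·25=125, Z4→C 7·15=105, Z5→D 2·16=32. Service cost 355.
{B, C, D}: service cost 368
{A, B, D}: service cost 385
Among all 4 size-3 choices, {A, C, D} is lowest.

Choose A, C and D; total service cost 355.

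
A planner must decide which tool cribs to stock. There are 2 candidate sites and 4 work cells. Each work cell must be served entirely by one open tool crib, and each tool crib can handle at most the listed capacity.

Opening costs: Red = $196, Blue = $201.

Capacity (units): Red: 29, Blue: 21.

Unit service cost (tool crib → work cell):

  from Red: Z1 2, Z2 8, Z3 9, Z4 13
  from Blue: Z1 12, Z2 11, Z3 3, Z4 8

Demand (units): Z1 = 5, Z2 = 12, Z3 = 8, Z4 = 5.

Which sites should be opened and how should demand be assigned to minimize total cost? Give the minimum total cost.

Minimum total cost: 567

Open {Red, Blue}: Z1→Red 2·5=10, Z2→Red 8·12=96, Z3→Blue 3·8=24, Z4→Blue 8·5=40.
Loads: Red carries 17/29, Blue carries 13/21. Service 170; fixed 397; total 567.
Next best feasible plan costs 592.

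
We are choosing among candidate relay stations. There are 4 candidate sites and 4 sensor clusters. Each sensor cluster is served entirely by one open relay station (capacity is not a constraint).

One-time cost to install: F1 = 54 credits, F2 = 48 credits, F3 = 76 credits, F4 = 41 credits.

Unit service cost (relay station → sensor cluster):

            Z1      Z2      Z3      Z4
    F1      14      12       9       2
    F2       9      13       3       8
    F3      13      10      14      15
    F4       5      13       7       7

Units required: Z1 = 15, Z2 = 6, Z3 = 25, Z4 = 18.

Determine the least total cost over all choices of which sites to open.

Minimum total cost: 401

For any fixed open set, each sensor cluster goes to its cheapest open site; total = fixed + service.
{F1, F2, F4}: Z1→F4 5·15=75, Z2→F1 12·6=72, Z3→F2 3·25=75, Z4→F1 2·18=36. Service 258; fixed 143; total 401.
{F1, F2}: Z1→F2 9·15=135, Z2→F1 12·6=72, Z3→F2 3·25=75, Z4→F1 2·18=36. Service 318; fixed 102; total 420.
{F2, F4}: service 354 + fixed 89 = 443
{F1, F2, F3, F4}: Z1→F4 5·15=75, Z2→F3 10·6=60, Z3→F2 3·25=75, Z4→F1 2·18=36. Service 246; fixed 219; total 465.
(All 15 nonempty subsets were checked; F1, F2 and F4 is lowest.)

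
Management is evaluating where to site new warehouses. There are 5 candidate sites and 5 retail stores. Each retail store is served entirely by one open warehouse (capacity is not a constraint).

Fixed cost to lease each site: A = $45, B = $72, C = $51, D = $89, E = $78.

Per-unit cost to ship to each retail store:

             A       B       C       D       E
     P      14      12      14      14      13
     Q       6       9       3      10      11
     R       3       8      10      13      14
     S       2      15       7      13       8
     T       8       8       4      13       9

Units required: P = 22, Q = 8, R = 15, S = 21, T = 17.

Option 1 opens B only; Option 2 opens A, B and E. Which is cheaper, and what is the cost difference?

Option 2 is cheaper by 249.

Option 1: {B}: P→B 12·22=264, Q→B 9·8=72, R→B 8·15=120, S→B 15·21=315, T→B 8·17=136. Service 907; fixed 72; total 979.
Option 2: {A, B, E}: P→B 12·22=264, Q→A 6·8=48, R→A 3·15=45, S→A 2·21=42, T→A 8·17=136. Service 535; fixed 195; total 730.
Difference: |979 − 730| = 249.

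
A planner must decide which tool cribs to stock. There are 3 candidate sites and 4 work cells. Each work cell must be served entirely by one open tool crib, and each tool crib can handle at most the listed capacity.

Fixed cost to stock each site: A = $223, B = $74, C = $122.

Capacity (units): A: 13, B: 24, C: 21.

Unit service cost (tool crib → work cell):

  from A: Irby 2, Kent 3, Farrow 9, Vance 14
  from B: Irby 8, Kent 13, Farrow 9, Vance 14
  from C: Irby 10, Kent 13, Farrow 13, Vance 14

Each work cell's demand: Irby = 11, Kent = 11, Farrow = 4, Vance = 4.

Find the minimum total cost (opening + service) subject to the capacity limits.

Open {A, B}: Irby→B 8·11=88, Kent→A 3·11=33, Farrow→B 9·4=36, Vance→B 14·4=56.
Loads: A carries 11/13, B carries 19/24. Service 213; fixed 297; total 510.
Next best feasible plan costs 519.

Minimum total cost: 510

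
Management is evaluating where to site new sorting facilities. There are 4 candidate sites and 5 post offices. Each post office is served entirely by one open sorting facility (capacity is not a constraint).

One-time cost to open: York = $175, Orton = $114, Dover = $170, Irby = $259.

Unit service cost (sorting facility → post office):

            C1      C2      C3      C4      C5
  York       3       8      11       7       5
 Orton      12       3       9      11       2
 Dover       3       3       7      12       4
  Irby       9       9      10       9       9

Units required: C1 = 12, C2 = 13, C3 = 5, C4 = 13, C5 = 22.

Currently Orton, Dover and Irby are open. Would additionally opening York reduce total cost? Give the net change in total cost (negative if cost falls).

Current service cost with {Orton, Dover, Irby}: 271.
Adding York: each post office re-picks its cheapest; new service cost 245, saving 26.
Extra fixed cost: 175. Net change = 175 − 26 = 149.
(Totals: 814 → 963.)

No — net change +149 (cost rises by 149).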